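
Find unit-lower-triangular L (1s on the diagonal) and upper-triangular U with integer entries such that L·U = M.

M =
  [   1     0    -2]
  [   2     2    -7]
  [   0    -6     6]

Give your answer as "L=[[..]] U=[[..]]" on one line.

  r1 -= 2·r0 → [0,2,-3]
  r2 -= 0·r0 → [0,-6,6]
  r2 -= -3·r1 → [0,0,-3]

L=[[1,0,0],[2,1,0],[0,-3,1]] U=[[1,0,-2],[0,2,-3],[0,0,-3]]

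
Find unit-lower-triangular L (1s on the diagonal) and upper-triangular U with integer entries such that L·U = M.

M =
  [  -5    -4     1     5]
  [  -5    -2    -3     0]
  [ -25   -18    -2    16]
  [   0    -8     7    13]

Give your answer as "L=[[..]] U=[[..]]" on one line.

L=[[1,0,0,0],[1,1,0,0],[5,1,1,0],[0,-4,3,1]] U=[[-5,-4,1,5],[0,2,-4,-5],[0,0,-3,-4],[0,0,0,5]]

  R1 -= 1·R0 → [0,2,-4,-5]
  R2 -= 5·R0 → [0,2,-7,-9]
  R3 -= 0·R0 → [0,-8,7,13]
  R2 -= 1·R1 → [0,0,-3,-4]
  R3 -= -4·R1 → [0,0,-9,-7]
  R3 -= 3·R2 → [0,0,0,5]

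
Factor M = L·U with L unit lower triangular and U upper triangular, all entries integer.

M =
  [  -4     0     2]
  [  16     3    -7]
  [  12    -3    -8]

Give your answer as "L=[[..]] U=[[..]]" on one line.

L=[[1,0,0],[-4,1,0],[-3,-1,1]] U=[[-4,0,2],[0,3,1],[0,0,-1]]

  r1 -= -4·r0 → [0,3,1]
  r2 -= -3·r0 → [0,-3,-2]
  r2 -= -1·r1 → [0,0,-1]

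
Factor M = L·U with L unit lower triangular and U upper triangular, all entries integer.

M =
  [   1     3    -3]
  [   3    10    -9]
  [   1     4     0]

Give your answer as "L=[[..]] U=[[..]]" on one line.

L=[[1,0,0],[3,1,0],[1,1,1]] U=[[1,3,-3],[0,1,0],[0,0,3]]

  R1 -= 3·R0 → [0,1,0]
  R2 -= 1·R0 → [0,1,3]
  R2 -= 1·R1 → [0,0,3]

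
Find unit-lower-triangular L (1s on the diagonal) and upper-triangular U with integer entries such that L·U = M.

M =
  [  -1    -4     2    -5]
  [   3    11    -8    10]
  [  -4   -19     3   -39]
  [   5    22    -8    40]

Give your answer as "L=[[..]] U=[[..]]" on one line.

  row1 -= -3·row0 → [0,-1,-2,-5]
  row2 -= 4·row0 → [0,-3,-5,-19]
  row3 -= -5·row0 → [0,2,2,15]
  row2 -= 3·row1 → [0,0,1,-4]
  row3 -= -2·row1 → [0,0,-2,5]
  row3 -= -2·row2 → [0,0,0,-3]

L=[[1,0,0,0],[-3,1,0,0],[4,3,1,0],[-5,-2,-2,1]] U=[[-1,-4,2,-5],[0,-1,-2,-5],[0,0,1,-4],[0,0,0,-3]]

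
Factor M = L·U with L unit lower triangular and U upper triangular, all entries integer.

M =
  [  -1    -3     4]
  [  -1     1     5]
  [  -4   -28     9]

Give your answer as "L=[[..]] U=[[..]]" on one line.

L=[[1,0,0],[1,1,0],[4,-4,1]] U=[[-1,-3,4],[0,4,1],[0,0,-3]]

  row1 -= 1·row0 → [0,4,1]
  row2 -= 4·row0 → [0,-16,-7]
  row2 -= -4·row1 → [0,0,-3]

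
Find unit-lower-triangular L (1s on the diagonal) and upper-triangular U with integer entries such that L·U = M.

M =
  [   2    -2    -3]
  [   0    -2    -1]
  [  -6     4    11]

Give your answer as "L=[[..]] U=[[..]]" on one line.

  r1 -= 0·r0 → [0,-2,-1]
  r2 -= -3·r0 → [0,-2,2]
  r2 -= 1·r1 → [0,0,3]

L=[[1,0,0],[0,1,0],[-3,1,1]] U=[[2,-2,-3],[0,-2,-1],[0,0,3]]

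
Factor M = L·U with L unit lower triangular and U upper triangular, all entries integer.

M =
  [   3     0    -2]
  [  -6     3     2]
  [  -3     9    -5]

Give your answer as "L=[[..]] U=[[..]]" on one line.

  row1 -= -2·row0 → [0,3,-2]
  row2 -= -1·row0 → [0,9,-7]
  row2 -= 3·row1 → [0,0,-1]

L=[[1,0,0],[-2,1,0],[-1,3,1]] U=[[3,0,-2],[0,3,-2],[0,0,-1]]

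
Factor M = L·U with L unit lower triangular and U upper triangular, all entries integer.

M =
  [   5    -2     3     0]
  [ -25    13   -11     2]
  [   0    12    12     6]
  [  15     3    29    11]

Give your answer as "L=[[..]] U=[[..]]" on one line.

L=[[1,0,0,0],[-5,1,0,0],[0,4,1,0],[3,3,-2,1]] U=[[5,-2,3,0],[0,3,4,2],[0,0,-4,-2],[0,0,0,1]]

  R1 -= -5·R0 → [0,3,4,2]
  R2 -= 0·R0 → [0,12,12,6]
  R3 -= 3·R0 → [0,9,20,11]
  R2 -= 4·R1 → [0,0,-4,-2]
  R3 -= 3·R1 → [0,0,8,5]
  R3 -= -2·R2 → [0,0,0,1]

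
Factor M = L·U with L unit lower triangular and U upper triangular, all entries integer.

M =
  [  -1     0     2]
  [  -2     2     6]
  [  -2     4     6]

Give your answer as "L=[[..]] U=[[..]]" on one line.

  R1 -= 2·R0 → [0,2,2]
  R2 -= 2·R0 → [0,4,2]
  R2 -= 2·R1 → [0,0,-2]

L=[[1,0,0],[2,1,0],[2,2,1]] U=[[-1,0,2],[0,2,2],[0,0,-2]]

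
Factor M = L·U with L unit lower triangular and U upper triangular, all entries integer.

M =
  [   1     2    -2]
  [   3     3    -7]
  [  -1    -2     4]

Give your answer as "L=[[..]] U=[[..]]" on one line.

  r1 -= 3·r0 → [0,-3,-1]
  r2 -= -1·r0 → [0,0,2]
  r2 -= 0·r1 → [0,0,2]

L=[[1,0,0],[3,1,0],[-1,0,1]] U=[[1,2,-2],[0,-3,-1],[0,0,2]]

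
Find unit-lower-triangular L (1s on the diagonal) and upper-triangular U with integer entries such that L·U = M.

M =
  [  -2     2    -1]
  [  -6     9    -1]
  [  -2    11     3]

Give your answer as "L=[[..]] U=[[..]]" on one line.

  R1 -= 3·R0 → [0,3,2]
  R2 -= 1·R0 → [0,9,4]
  R2 -= 3·R1 → [0,0,-2]

L=[[1,0,0],[3,1,0],[1,3,1]] U=[[-2,2,-1],[0,3,2],[0,0,-2]]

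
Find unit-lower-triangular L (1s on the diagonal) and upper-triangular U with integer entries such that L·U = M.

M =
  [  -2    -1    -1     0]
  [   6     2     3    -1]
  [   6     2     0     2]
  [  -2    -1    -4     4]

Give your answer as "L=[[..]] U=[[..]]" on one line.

L=[[1,0,0,0],[-3,1,0,0],[-3,1,1,0],[1,0,1,1]] U=[[-2,-1,-1,0],[0,-1,0,-1],[0,0,-3,3],[0,0,0,1]]

  r1 -= -3·r0 → [0,-1,0,-1]
  r2 -= -3·r0 → [0,-1,-3,2]
  r3 -= 1·r0 → [0,0,-3,4]
  r2 -= 1·r1 → [0,0,-3,3]
  r3 -= 0·r1 → [0,0,-3,4]
  r3 -= 1·r2 → [0,0,0,1]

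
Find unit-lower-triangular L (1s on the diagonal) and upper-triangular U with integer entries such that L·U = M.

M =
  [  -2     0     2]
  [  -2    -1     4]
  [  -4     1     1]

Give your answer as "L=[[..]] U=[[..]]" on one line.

  R1 -= 1·R0 → [0,-1,2]
  R2 -= 2·R0 → [0,1,-3]
  R2 -= -1·R1 → [0,0,-1]

L=[[1,0,0],[1,1,0],[2,-1,1]] U=[[-2,0,2],[0,-1,2],[0,0,-1]]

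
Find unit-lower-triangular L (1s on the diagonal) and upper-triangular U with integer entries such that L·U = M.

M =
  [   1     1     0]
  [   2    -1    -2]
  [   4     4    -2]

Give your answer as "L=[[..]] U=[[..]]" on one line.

L=[[1,0,0],[2,1,0],[4,0,1]] U=[[1,1,0],[0,-3,-2],[0,0,-2]]

  r1 -= 2·r0 → [0,-3,-2]
  r2 -= 4·r0 → [0,0,-2]
  r2 -= 0·r1 → [0,0,-2]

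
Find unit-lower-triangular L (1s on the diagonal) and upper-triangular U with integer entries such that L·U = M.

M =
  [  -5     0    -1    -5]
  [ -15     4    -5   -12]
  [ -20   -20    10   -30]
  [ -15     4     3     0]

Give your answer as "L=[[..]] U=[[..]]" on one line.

  r1 -= 3·r0 → [0,4,-2,3]
  r2 -= 4·r0 → [0,-20,14,-10]
  r3 -= 3·r0 → [0,4,6,15]
  r2 -= -5·r1 → [0,0,4,5]
  r3 -= 1·r1 → [0,0,8,12]
  r3 -= 2·r2 → [0,0,0,2]

L=[[1,0,0,0],[3,1,0,0],[4,-5,1,0],[3,1,2,1]] U=[[-5,0,-1,-5],[0,4,-2,3],[0,0,4,5],[0,0,0,2]]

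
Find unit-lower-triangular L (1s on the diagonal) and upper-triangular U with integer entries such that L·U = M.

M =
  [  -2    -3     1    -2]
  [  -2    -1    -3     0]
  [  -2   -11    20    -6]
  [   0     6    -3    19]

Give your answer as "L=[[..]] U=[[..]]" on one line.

  R1 -= 1·R0 → [0,2,-4,2]
  R2 -= 1·R0 → [0,-8,19,-4]
  R3 -= 0·R0 → [0,6,-3,19]
  R2 -= -4·R1 → [0,0,3,4]
  R3 -= 3·R1 → [0,0,9,13]
  R3 -= 3·R2 → [0,0,0,1]

L=[[1,0,0,0],[1,1,0,0],[1,-4,1,0],[0,3,3,1]] U=[[-2,-3,1,-2],[0,2,-4,2],[0,0,3,4],[0,0,0,1]]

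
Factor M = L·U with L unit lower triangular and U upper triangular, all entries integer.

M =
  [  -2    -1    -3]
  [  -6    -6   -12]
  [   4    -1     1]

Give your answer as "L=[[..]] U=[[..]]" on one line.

L=[[1,0,0],[3,1,0],[-2,1,1]] U=[[-2,-1,-3],[0,-3,-3],[0,0,-2]]

  row1 -= 3·row0 → [0,-3,-3]
  row2 -= -2·row0 → [0,-3,-5]
  row2 -= 1·row1 → [0,0,-2]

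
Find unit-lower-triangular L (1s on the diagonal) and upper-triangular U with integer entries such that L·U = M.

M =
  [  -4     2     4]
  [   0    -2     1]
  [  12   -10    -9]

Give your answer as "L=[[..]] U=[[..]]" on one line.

  R1 -= 0·R0 → [0,-2,1]
  R2 -= -3·R0 → [0,-4,3]
  R2 -= 2·R1 → [0,0,1]

L=[[1,0,0],[0,1,0],[-3,2,1]] U=[[-4,2,4],[0,-2,1],[0,0,1]]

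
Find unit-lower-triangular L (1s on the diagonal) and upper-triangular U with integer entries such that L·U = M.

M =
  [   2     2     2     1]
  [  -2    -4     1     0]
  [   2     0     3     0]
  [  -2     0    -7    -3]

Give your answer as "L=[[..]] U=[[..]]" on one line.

L=[[1,0,0,0],[-1,1,0,0],[1,1,1,0],[-1,-1,1,1]] U=[[2,2,2,1],[0,-2,3,1],[0,0,-2,-2],[0,0,0,1]]

  row1 -= -1·row0 → [0,-2,3,1]
  row2 -= 1·row0 → [0,-2,1,-1]
  row3 -= -1·row0 → [0,2,-5,-2]
  row2 -= 1·row1 → [0,0,-2,-2]
  row3 -= -1·row1 → [0,0,-2,-1]
  row3 -= 1·row2 → [0,0,0,1]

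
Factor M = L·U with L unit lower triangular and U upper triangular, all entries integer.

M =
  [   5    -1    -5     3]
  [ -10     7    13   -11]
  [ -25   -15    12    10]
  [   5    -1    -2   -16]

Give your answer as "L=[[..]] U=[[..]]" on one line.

L=[[1,0,0,0],[-2,1,0,0],[-5,-4,1,0],[1,0,-3,1]] U=[[5,-1,-5,3],[0,5,3,-5],[0,0,-1,5],[0,0,0,-4]]

  row1 -= -2·row0 → [0,5,3,-5]
  row2 -= -5·row0 → [0,-20,-13,25]
  row3 -= 1·row0 → [0,0,3,-19]
  row2 -= -4·row1 → [0,0,-1,5]
  row3 -= 0·row1 → [0,0,3,-19]
  row3 -= -3·row2 → [0,0,0,-4]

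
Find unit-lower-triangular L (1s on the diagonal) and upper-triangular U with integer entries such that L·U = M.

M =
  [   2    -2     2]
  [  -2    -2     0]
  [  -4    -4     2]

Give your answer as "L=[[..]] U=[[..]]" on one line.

  row1 -= -1·row0 → [0,-4,2]
  row2 -= -2·row0 → [0,-8,6]
  row2 -= 2·row1 → [0,0,2]

L=[[1,0,0],[-1,1,0],[-2,2,1]] U=[[2,-2,2],[0,-4,2],[0,0,2]]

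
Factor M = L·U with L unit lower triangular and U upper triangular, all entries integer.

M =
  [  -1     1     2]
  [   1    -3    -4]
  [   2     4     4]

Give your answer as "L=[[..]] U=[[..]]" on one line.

  r1 -= -1·r0 → [0,-2,-2]
  r2 -= -2·r0 → [0,6,8]
  r2 -= -3·r1 → [0,0,2]

L=[[1,0,0],[-1,1,0],[-2,-3,1]] U=[[-1,1,2],[0,-2,-2],[0,0,2]]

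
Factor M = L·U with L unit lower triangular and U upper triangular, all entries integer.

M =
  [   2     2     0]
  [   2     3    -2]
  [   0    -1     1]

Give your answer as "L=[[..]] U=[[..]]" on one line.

  r1 -= 1·r0 → [0,1,-2]
  r2 -= 0·r0 → [0,-1,1]
  r2 -= -1·r1 → [0,0,-1]

L=[[1,0,0],[1,1,0],[0,-1,1]] U=[[2,2,0],[0,1,-2],[0,0,-1]]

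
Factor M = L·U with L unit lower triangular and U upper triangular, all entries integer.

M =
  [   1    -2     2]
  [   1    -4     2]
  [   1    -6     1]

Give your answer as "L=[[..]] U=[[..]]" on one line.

L=[[1,0,0],[1,1,0],[1,2,1]] U=[[1,-2,2],[0,-2,0],[0,0,-1]]

  R1 -= 1·R0 → [0,-2,0]
  R2 -= 1·R0 → [0,-4,-1]
  R2 -= 2·R1 → [0,0,-1]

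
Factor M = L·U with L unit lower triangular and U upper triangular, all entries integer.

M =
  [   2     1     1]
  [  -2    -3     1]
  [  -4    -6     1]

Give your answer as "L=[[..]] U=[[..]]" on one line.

L=[[1,0,0],[-1,1,0],[-2,2,1]] U=[[2,1,1],[0,-2,2],[0,0,-1]]

  r1 -= -1·r0 → [0,-2,2]
  r2 -= -2·r0 → [0,-4,3]
  r2 -= 2·r1 → [0,0,-1]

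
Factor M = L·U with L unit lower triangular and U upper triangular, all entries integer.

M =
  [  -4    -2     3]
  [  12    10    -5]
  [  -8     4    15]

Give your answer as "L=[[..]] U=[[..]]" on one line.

  row1 -= -3·row0 → [0,4,4]
  row2 -= 2·row0 → [0,8,9]
  row2 -= 2·row1 → [0,0,1]

L=[[1,0,0],[-3,1,0],[2,2,1]] U=[[-4,-2,3],[0,4,4],[0,0,1]]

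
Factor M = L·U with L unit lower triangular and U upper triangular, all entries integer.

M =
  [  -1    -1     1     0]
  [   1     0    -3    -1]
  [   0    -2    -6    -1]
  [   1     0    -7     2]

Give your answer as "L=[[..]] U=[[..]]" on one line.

  R1 -= -1·R0 → [0,-1,-2,-1]
  R2 -= 0·R0 → [0,-2,-6,-1]
  R3 -= -1·R0 → [0,-1,-6,2]
  R2 -= 2·R1 → [0,0,-2,1]
  R3 -= 1·R1 → [0,0,-4,3]
  R3 -= 2·R2 → [0,0,0,1]

L=[[1,0,0,0],[-1,1,0,0],[0,2,1,0],[-1,1,2,1]] U=[[-1,-1,1,0],[0,-1,-2,-1],[0,0,-2,1],[0,0,0,1]]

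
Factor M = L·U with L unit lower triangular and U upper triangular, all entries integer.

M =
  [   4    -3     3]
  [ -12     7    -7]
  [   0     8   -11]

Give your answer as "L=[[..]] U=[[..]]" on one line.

  r1 -= -3·r0 → [0,-2,2]
  r2 -= 0·r0 → [0,8,-11]
  r2 -= -4·r1 → [0,0,-3]

L=[[1,0,0],[-3,1,0],[0,-4,1]] U=[[4,-3,3],[0,-2,2],[0,0,-3]]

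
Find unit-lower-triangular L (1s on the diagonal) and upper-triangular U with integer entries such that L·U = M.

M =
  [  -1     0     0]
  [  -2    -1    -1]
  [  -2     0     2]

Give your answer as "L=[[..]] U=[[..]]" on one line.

L=[[1,0,0],[2,1,0],[2,0,1]] U=[[-1,0,0],[0,-1,-1],[0,0,2]]

  row1 -= 2·row0 → [0,-1,-1]
  row2 -= 2·row0 → [0,0,2]
  row2 -= 0·row1 → [0,0,2]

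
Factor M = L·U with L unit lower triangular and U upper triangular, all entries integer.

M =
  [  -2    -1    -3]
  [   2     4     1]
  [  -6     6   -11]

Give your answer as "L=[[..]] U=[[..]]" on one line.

L=[[1,0,0],[-1,1,0],[3,3,1]] U=[[-2,-1,-3],[0,3,-2],[0,0,4]]

  row1 -= -1·row0 → [0,3,-2]
  row2 -= 3·row0 → [0,9,-2]
  row2 -= 3·row1 → [0,0,4]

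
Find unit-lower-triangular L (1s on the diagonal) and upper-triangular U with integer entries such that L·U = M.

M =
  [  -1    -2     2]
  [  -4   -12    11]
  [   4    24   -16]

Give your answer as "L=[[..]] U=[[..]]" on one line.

L=[[1,0,0],[4,1,0],[-4,-4,1]] U=[[-1,-2,2],[0,-4,3],[0,0,4]]

  r1 -= 4·r0 → [0,-4,3]
  r2 -= -4·r0 → [0,16,-8]
  r2 -= -4·r1 → [0,0,4]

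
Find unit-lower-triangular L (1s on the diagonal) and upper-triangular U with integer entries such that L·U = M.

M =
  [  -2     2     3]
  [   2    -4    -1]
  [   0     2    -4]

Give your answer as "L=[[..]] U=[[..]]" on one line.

L=[[1,0,0],[-1,1,0],[0,-1,1]] U=[[-2,2,3],[0,-2,2],[0,0,-2]]

  R1 -= -1·R0 → [0,-2,2]
  R2 -= 0·R0 → [0,2,-4]
  R2 -= -1·R1 → [0,0,-2]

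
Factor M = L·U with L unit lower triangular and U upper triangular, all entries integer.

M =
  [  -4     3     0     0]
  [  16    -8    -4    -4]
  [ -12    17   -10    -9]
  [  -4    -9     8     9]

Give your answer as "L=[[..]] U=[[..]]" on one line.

L=[[1,0,0,0],[-4,1,0,0],[3,2,1,0],[1,-3,2,1]] U=[[-4,3,0,0],[0,4,-4,-4],[0,0,-2,-1],[0,0,0,-1]]

  row1 -= -4·row0 → [0,4,-4,-4]
  row2 -= 3·row0 → [0,8,-10,-9]
  row3 -= 1·row0 → [0,-12,8,9]
  row2 -= 2·row1 → [0,0,-2,-1]
  row3 -= -3·row1 → [0,0,-4,-3]
  row3 -= 2·row2 → [0,0,0,-1]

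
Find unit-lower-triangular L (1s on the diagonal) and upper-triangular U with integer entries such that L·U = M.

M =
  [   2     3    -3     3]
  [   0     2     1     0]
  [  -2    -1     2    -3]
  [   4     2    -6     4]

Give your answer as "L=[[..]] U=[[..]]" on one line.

L=[[1,0,0,0],[0,1,0,0],[-1,1,1,0],[2,-2,-1,1]] U=[[2,3,-3,3],[0,2,1,0],[0,0,-2,0],[0,0,0,-2]]

  R1 -= 0·R0 → [0,2,1,0]
  R2 -= -1·R0 → [0,2,-1,0]
  R3 -= 2·R0 → [0,-4,0,-2]
  R2 -= 1·R1 → [0,0,-2,0]
  R3 -= -2·R1 → [0,0,2,-2]
  R3 -= -1·R2 → [0,0,0,-2]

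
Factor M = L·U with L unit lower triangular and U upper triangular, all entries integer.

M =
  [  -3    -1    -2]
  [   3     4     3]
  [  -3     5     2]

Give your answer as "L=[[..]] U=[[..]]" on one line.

  row1 -= -1·row0 → [0,3,1]
  row2 -= 1·row0 → [0,6,4]
  row2 -= 2·row1 → [0,0,2]

L=[[1,0,0],[-1,1,0],[1,2,1]] U=[[-3,-1,-2],[0,3,1],[0,0,2]]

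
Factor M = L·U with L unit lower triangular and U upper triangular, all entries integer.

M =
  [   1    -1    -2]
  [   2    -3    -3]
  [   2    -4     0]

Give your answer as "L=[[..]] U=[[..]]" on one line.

L=[[1,0,0],[2,1,0],[2,2,1]] U=[[1,-1,-2],[0,-1,1],[0,0,2]]

  R1 -= 2·R0 → [0,-1,1]
  R2 -= 2·R0 → [0,-2,4]
  R2 -= 2·R1 → [0,0,2]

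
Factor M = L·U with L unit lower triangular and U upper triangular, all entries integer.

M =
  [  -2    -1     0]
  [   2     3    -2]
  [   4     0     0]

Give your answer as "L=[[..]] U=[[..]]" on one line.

L=[[1,0,0],[-1,1,0],[-2,-1,1]] U=[[-2,-1,0],[0,2,-2],[0,0,-2]]

  R1 -= -1·R0 → [0,2,-2]
  R2 -= -2·R0 → [0,-2,0]
  R2 -= -1·R1 → [0,0,-2]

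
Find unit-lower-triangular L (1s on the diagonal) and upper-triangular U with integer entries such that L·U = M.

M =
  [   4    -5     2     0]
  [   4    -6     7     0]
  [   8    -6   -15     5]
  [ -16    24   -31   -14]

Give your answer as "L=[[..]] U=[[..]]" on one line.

L=[[1,0,0,0],[1,1,0,0],[2,-4,1,0],[-4,-4,-3,1]] U=[[4,-5,2,0],[0,-1,5,0],[0,0,1,5],[0,0,0,1]]

  r1 -= 1·r0 → [0,-1,5,0]
  r2 -= 2·r0 → [0,4,-19,5]
  r3 -= -4·r0 → [0,4,-23,-14]
  r2 -= -4·r1 → [0,0,1,5]
  r3 -= -4·r1 → [0,0,-3,-14]
  r3 -= -3·r2 → [0,0,0,1]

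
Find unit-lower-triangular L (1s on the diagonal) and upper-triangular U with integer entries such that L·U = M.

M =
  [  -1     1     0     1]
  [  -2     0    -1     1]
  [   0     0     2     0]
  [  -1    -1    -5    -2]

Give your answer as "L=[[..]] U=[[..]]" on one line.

L=[[1,0,0,0],[2,1,0,0],[0,0,1,0],[1,1,-2,1]] U=[[-1,1,0,1],[0,-2,-1,-1],[0,0,2,0],[0,0,0,-2]]

  r1 -= 2·r0 → [0,-2,-1,-1]
  r2 -= 0·r0 → [0,0,2,0]
  r3 -= 1·r0 → [0,-2,-5,-3]
  r2 -= 0·r1 → [0,0,2,0]
  r3 -= 1·r1 → [0,0,-4,-2]
  r3 -= -2·r2 → [0,0,0,-2]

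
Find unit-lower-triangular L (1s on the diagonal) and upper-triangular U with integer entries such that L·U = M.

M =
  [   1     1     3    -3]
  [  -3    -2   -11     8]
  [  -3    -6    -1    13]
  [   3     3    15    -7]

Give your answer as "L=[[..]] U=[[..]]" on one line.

  R1 -= -3·R0 → [0,1,-2,-1]
  R2 -= -3·R0 → [0,-3,8,4]
  R3 -= 3·R0 → [0,0,6,2]
  R2 -= -3·R1 → [0,0,2,1]
  R3 -= 0·R1 → [0,0,6,2]
  R3 -= 3·R2 → [0,0,0,-1]

L=[[1,0,0,0],[-3,1,0,0],[-3,-3,1,0],[3,0,3,1]] U=[[1,1,3,-3],[0,1,-2,-1],[0,0,2,1],[0,0,0,-1]]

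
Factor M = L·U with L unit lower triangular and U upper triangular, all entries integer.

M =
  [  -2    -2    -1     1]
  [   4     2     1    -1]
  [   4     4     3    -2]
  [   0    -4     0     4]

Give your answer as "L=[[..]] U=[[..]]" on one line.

  r1 -= -2·r0 → [0,-2,-1,1]
  r2 -= -2·r0 → [0,0,1,0]
  r3 -= 0·r0 → [0,-4,0,4]
  r2 -= 0·r1 → [0,0,1,0]
  r3 -= 2·r1 → [0,0,2,2]
  r3 -= 2·r2 → [0,0,0,2]

L=[[1,0,0,0],[-2,1,0,0],[-2,0,1,0],[0,2,2,1]] U=[[-2,-2,-1,1],[0,-2,-1,1],[0,0,1,0],[0,0,0,2]]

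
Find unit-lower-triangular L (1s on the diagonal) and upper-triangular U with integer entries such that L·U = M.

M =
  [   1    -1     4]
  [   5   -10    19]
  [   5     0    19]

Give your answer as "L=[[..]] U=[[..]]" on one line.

  row1 -= 5·row0 → [0,-5,-1]
  row2 -= 5·row0 → [0,5,-1]
  row2 -= -1·row1 → [0,0,-2]

L=[[1,0,0],[5,1,0],[5,-1,1]] U=[[1,-1,4],[0,-5,-1],[0,0,-2]]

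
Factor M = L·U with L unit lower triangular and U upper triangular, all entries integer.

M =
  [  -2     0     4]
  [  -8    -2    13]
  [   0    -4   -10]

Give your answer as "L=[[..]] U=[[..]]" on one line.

L=[[1,0,0],[4,1,0],[0,2,1]] U=[[-2,0,4],[0,-2,-3],[0,0,-4]]

  R1 -= 4·R0 → [0,-2,-3]
  R2 -= 0·R0 → [0,-4,-10]
  R2 -= 2·R1 → [0,0,-4]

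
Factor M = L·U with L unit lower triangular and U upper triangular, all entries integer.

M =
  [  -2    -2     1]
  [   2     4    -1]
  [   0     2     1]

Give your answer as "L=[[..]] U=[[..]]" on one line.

  R1 -= -1·R0 → [0,2,0]
  R2 -= 0·R0 → [0,2,1]
  R2 -= 1·R1 → [0,0,1]

L=[[1,0,0],[-1,1,0],[0,1,1]] U=[[-2,-2,1],[0,2,0],[0,0,1]]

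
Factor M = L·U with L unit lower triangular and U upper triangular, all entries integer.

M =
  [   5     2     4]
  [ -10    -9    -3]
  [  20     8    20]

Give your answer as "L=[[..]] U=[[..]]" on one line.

  row1 -= -2·row0 → [0,-5,5]
  row2 -= 4·row0 → [0,0,4]
  row2 -= 0·row1 → [0,0,4]

L=[[1,0,0],[-2,1,0],[4,0,1]] U=[[5,2,4],[0,-5,5],[0,0,4]]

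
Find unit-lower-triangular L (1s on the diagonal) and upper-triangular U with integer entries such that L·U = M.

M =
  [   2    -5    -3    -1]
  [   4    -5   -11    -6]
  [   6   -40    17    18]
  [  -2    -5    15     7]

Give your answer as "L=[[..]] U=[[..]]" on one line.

  row1 -= 2·row0 → [0,5,-5,-4]
  row2 -= 3·row0 → [0,-25,26,21]
  row3 -= -1·row0 → [0,-10,12,6]
  row2 -= -5·row1 → [0,0,1,1]
  row3 -= -2·row1 → [0,0,2,-2]
  row3 -= 2·row2 → [0,0,0,-4]

L=[[1,0,0,0],[2,1,0,0],[3,-5,1,0],[-1,-2,2,1]] U=[[2,-5,-3,-1],[0,5,-5,-4],[0,0,1,1],[0,0,0,-4]]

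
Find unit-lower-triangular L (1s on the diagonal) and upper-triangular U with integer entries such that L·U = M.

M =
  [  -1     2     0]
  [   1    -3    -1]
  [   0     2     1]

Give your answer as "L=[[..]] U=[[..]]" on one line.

L=[[1,0,0],[-1,1,0],[0,-2,1]] U=[[-1,2,0],[0,-1,-1],[0,0,-1]]

  r1 -= -1·r0 → [0,-1,-1]
  r2 -= 0·r0 → [0,2,1]
  r2 -= -2·r1 → [0,0,-1]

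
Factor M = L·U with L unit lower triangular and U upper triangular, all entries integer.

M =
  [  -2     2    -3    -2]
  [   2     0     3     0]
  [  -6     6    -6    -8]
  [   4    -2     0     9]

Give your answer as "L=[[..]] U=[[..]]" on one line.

L=[[1,0,0,0],[-1,1,0,0],[3,0,1,0],[-2,1,-2,1]] U=[[-2,2,-3,-2],[0,2,0,-2],[0,0,3,-2],[0,0,0,3]]

  row1 -= -1·row0 → [0,2,0,-2]
  row2 -= 3·row0 → [0,0,3,-2]
  row3 -= -2·row0 → [0,2,-6,5]
  row2 -= 0·row1 → [0,0,3,-2]
  row3 -= 1·row1 → [0,0,-6,7]
  row3 -= -2·row2 → [0,0,0,3]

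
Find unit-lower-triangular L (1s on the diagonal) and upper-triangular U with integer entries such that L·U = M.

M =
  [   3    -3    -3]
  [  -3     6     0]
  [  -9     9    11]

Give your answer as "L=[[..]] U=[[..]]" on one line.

L=[[1,0,0],[-1,1,0],[-3,0,1]] U=[[3,-3,-3],[0,3,-3],[0,0,2]]

  R1 -= -1·R0 → [0,3,-3]
  R2 -= -3·R0 → [0,0,2]
  R2 -= 0·R1 → [0,0,2]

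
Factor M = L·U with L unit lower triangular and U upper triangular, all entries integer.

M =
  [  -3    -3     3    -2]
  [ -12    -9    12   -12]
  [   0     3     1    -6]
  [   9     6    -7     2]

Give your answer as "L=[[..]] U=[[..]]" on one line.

L=[[1,0,0,0],[4,1,0,0],[0,1,1,0],[-3,-1,2,1]] U=[[-3,-3,3,-2],[0,3,0,-4],[0,0,1,-2],[0,0,0,-4]]

  R1 -= 4·R0 → [0,3,0,-4]
  R2 -= 0·R0 → [0,3,1,-6]
  R3 -= -3·R0 → [0,-3,2,-4]
  R2 -= 1·R1 → [0,0,1,-2]
  R3 -= -1·R1 → [0,0,2,-8]
  R3 -= 2·R2 → [0,0,0,-4]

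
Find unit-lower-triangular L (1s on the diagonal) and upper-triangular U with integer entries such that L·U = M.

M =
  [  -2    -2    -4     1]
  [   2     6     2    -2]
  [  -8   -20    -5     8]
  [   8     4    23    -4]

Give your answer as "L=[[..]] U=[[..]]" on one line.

L=[[1,0,0,0],[-1,1,0,0],[4,-3,1,0],[-4,-1,1,1]] U=[[-2,-2,-4,1],[0,4,-2,-1],[0,0,5,1],[0,0,0,-2]]

  r1 -= -1·r0 → [0,4,-2,-1]
  r2 -= 4·r0 → [0,-12,11,4]
  r3 -= -4·r0 → [0,-4,7,0]
  r2 -= -3·r1 → [0,0,5,1]
  r3 -= -1·r1 → [0,0,5,-1]
  r3 -= 1·r2 → [0,0,0,-2]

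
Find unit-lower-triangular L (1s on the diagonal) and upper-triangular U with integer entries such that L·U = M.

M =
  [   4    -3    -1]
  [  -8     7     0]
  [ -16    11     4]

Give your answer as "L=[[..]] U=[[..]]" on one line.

  r1 -= -2·r0 → [0,1,-2]
  r2 -= -4·r0 → [0,-1,0]
  r2 -= -1·r1 → [0,0,-2]

L=[[1,0,0],[-2,1,0],[-4,-1,1]] U=[[4,-3,-1],[0,1,-2],[0,0,-2]]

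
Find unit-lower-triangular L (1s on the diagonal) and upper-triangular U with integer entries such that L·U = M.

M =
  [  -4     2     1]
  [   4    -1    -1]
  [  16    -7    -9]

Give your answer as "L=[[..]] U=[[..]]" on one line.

L=[[1,0,0],[-1,1,0],[-4,1,1]] U=[[-4,2,1],[0,1,0],[0,0,-5]]

  R1 -= -1·R0 → [0,1,0]
  R2 -= -4·R0 → [0,1,-5]
  R2 -= 1·R1 → [0,0,-5]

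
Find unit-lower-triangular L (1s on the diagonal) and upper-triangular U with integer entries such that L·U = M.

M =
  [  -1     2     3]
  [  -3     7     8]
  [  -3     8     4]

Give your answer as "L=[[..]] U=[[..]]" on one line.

  row1 -= 3·row0 → [0,1,-1]
  row2 -= 3·row0 → [0,2,-5]
  row2 -= 2·row1 → [0,0,-3]

L=[[1,0,0],[3,1,0],[3,2,1]] U=[[-1,2,3],[0,1,-1],[0,0,-3]]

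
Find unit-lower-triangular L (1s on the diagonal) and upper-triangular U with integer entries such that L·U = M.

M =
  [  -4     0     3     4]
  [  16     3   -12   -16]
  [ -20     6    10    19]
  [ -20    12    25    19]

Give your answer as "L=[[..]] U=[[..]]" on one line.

L=[[1,0,0,0],[-4,1,0,0],[5,2,1,0],[5,4,-2,1]] U=[[-4,0,3,4],[0,3,0,0],[0,0,-5,-1],[0,0,0,-3]]

  R1 -= -4·R0 → [0,3,0,0]
  R2 -= 5·R0 → [0,6,-5,-1]
  R3 -= 5·R0 → [0,12,10,-1]
  R2 -= 2·R1 → [0,0,-5,-1]
  R3 -= 4·R1 → [0,0,10,-1]
  R3 -= -2·R2 → [0,0,0,-3]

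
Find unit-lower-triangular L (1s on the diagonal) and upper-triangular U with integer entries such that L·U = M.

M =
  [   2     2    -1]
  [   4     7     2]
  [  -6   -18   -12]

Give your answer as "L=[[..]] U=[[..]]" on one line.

  r1 -= 2·r0 → [0,3,4]
  r2 -= -3·r0 → [0,-12,-15]
  r2 -= -4·r1 → [0,0,1]

L=[[1,0,0],[2,1,0],[-3,-4,1]] U=[[2,2,-1],[0,3,4],[0,0,1]]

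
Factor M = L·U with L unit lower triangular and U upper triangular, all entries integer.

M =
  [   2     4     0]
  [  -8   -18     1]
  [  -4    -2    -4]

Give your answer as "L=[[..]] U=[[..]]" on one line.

  r1 -= -4·r0 → [0,-2,1]
  r2 -= -2·r0 → [0,6,-4]
  r2 -= -3·r1 → [0,0,-1]

L=[[1,0,0],[-4,1,0],[-2,-3,1]] U=[[2,4,0],[0,-2,1],[0,0,-1]]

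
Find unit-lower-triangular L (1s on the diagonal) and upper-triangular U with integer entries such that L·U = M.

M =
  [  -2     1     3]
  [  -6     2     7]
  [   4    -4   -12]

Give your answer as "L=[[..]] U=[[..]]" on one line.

  row1 -= 3·row0 → [0,-1,-2]
  row2 -= -2·row0 → [0,-2,-6]
  row2 -= 2·row1 → [0,0,-2]

L=[[1,0,0],[3,1,0],[-2,2,1]] U=[[-2,1,3],[0,-1,-2],[0,0,-2]]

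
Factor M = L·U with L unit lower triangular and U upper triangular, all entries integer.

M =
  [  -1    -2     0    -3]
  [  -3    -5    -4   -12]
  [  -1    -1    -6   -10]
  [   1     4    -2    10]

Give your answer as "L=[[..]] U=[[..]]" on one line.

  r1 -= 3·r0 → [0,1,-4,-3]
  r2 -= 1·r0 → [0,1,-6,-7]
  r3 -= -1·r0 → [0,2,-2,7]
  r2 -= 1·r1 → [0,0,-2,-4]
  r3 -= 2·r1 → [0,0,6,13]
  r3 -= -3·r2 → [0,0,0,1]

L=[[1,0,0,0],[3,1,0,0],[1,1,1,0],[-1,2,-3,1]] U=[[-1,-2,0,-3],[0,1,-4,-3],[0,0,-2,-4],[0,0,0,1]]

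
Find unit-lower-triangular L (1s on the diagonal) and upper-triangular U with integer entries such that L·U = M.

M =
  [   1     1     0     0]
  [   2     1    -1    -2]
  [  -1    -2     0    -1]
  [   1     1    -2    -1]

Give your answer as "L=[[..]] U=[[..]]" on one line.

  r1 -= 2·r0 → [0,-1,-1,-2]
  r2 -= -1·r0 → [0,-1,0,-1]
  r3 -= 1·r0 → [0,0,-2,-1]
  r2 -= 1·r1 → [0,0,1,1]
  r3 -= 0·r1 → [0,0,-2,-1]
  r3 -= -2·r2 → [0,0,0,1]

L=[[1,0,0,0],[2,1,0,0],[-1,1,1,0],[1,0,-2,1]] U=[[1,1,0,0],[0,-1,-1,-2],[0,0,1,1],[0,0,0,1]]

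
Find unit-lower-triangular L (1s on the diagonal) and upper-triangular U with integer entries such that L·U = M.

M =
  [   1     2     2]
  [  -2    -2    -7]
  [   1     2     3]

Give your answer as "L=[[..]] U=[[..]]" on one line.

L=[[1,0,0],[-2,1,0],[1,0,1]] U=[[1,2,2],[0,2,-3],[0,0,1]]

  row1 -= -2·row0 → [0,2,-3]
  row2 -= 1·row0 → [0,0,1]
  row2 -= 0·row1 → [0,0,1]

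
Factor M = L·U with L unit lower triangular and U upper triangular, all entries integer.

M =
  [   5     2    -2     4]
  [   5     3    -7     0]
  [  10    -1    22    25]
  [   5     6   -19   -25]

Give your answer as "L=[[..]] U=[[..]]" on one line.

  row1 -= 1·row0 → [0,1,-5,-4]
  row2 -= 2·row0 → [0,-5,26,17]
  row3 -= 1·row0 → [0,4,-17,-29]
  row2 -= -5·row1 → [0,0,1,-3]
  row3 -= 4·row1 → [0,0,3,-13]
  row3 -= 3·row2 → [0,0,0,-4]

L=[[1,0,0,0],[1,1,0,0],[2,-5,1,0],[1,4,3,1]] U=[[5,2,-2,4],[0,1,-5,-4],[0,0,1,-3],[0,0,0,-4]]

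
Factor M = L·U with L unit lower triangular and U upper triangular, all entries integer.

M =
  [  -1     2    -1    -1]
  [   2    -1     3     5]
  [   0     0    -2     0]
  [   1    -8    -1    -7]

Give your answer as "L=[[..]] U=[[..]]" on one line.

  r1 -= -2·r0 → [0,3,1,3]
  r2 -= 0·r0 → [0,0,-2,0]
  r3 -= -1·r0 → [0,-6,-2,-8]
  r2 -= 0·r1 → [0,0,-2,0]
  r3 -= -2·r1 → [0,0,0,-2]
  r3 -= 0·r2 → [0,0,0,-2]

L=[[1,0,0,0],[-2,1,0,0],[0,0,1,0],[-1,-2,0,1]] U=[[-1,2,-1,-1],[0,3,1,3],[0,0,-2,0],[0,0,0,-2]]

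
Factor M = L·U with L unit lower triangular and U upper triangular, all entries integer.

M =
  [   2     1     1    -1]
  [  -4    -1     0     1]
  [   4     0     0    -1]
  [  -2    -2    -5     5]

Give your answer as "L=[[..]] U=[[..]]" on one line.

L=[[1,0,0,0],[-2,1,0,0],[2,-2,1,0],[-1,-1,-1,1]] U=[[2,1,1,-1],[0,1,2,-1],[0,0,2,-1],[0,0,0,2]]

  row1 -= -2·row0 → [0,1,2,-1]
  row2 -= 2·row0 → [0,-2,-2,1]
  row3 -= -1·row0 → [0,-1,-4,4]
  row2 -= -2·row1 → [0,0,2,-1]
  row3 -= -1·row1 → [0,0,-2,3]
  row3 -= -1·row2 → [0,0,0,2]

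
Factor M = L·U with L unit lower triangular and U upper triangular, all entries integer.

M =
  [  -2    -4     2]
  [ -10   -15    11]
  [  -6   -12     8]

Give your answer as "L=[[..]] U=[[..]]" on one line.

  row1 -= 5·row0 → [0,5,1]
  row2 -= 3·row0 → [0,0,2]
  row2 -= 0·row1 → [0,0,2]

L=[[1,0,0],[5,1,0],[3,0,1]] U=[[-2,-4,2],[0,5,1],[0,0,2]]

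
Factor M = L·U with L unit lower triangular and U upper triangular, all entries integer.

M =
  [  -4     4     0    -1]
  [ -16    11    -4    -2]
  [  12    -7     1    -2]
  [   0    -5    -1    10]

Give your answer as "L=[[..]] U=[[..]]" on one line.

  row1 -= 4·row0 → [0,-5,-4,2]
  row2 -= -3·row0 → [0,5,1,-5]
  row3 -= 0·row0 → [0,-5,-1,10]
  row2 -= -1·row1 → [0,0,-3,-3]
  row3 -= 1·row1 → [0,0,3,8]
  row3 -= -1·row2 → [0,0,0,5]

L=[[1,0,0,0],[4,1,0,0],[-3,-1,1,0],[0,1,-1,1]] U=[[-4,4,0,-1],[0,-5,-4,2],[0,0,-3,-3],[0,0,0,5]]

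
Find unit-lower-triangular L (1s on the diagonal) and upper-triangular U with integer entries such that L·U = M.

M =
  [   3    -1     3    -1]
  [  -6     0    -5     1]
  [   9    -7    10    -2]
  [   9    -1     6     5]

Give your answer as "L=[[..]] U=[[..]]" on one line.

  row1 -= -2·row0 → [0,-2,1,-1]
  row2 -= 3·row0 → [0,-4,1,1]
  row3 -= 3·row0 → [0,2,-3,8]
  row2 -= 2·row1 → [0,0,-1,3]
  row3 -= -1·row1 → [0,0,-2,7]
  row3 -= 2·row2 → [0,0,0,1]

L=[[1,0,0,0],[-2,1,0,0],[3,2,1,0],[3,-1,2,1]] U=[[3,-1,3,-1],[0,-2,1,-1],[0,0,-1,3],[0,0,0,1]]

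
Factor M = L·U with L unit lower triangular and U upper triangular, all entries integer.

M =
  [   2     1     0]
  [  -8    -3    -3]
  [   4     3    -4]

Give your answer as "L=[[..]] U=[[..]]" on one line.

  row1 -= -4·row0 → [0,1,-3]
  row2 -= 2·row0 → [0,1,-4]
  row2 -= 1·row1 → [0,0,-1]

L=[[1,0,0],[-4,1,0],[2,1,1]] U=[[2,1,0],[0,1,-3],[0,0,-1]]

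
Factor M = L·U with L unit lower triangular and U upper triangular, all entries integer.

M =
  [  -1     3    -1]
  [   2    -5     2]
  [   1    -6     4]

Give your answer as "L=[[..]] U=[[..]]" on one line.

L=[[1,0,0],[-2,1,0],[-1,-3,1]] U=[[-1,3,-1],[0,1,0],[0,0,3]]

  r1 -= -2·r0 → [0,1,0]
  r2 -= -1·r0 → [0,-3,3]
  r2 -= -3·r1 → [0,0,3]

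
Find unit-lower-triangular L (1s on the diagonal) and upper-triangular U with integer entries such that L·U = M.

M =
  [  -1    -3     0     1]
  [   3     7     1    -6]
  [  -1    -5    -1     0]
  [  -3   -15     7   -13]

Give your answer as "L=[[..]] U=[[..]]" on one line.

  row1 -= -3·row0 → [0,-2,1,-3]
  row2 -= 1·row0 → [0,-2,-1,-1]
  row3 -= 3·row0 → [0,-6,7,-16]
  row2 -= 1·row1 → [0,0,-2,2]
  row3 -= 3·row1 → [0,0,4,-7]
  row3 -= -2·row2 → [0,0,0,-3]

L=[[1,0,0,0],[-3,1,0,0],[1,1,1,0],[3,3,-2,1]] U=[[-1,-3,0,1],[0,-2,1,-3],[0,0,-2,2],[0,0,0,-3]]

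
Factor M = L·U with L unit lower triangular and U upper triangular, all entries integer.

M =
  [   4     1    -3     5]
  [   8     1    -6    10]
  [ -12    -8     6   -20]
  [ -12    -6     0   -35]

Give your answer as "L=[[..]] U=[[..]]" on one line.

  row1 -= 2·row0 → [0,-1,0,0]
  row2 -= -3·row0 → [0,-5,-3,-5]
  row3 -= -3·row0 → [0,-3,-9,-20]
  row2 -= 5·row1 → [0,0,-3,-5]
  row3 -= 3·row1 → [0,0,-9,-20]
  row3 -= 3·row2 → [0,0,0,-5]

L=[[1,0,0,0],[2,1,0,0],[-3,5,1,0],[-3,3,3,1]] U=[[4,1,-3,5],[0,-1,0,0],[0,0,-3,-5],[0,0,0,-5]]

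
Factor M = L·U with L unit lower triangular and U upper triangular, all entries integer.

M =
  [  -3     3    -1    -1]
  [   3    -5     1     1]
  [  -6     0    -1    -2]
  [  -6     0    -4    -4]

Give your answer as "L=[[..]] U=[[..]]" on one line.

  r1 -= -1·r0 → [0,-2,0,0]
  r2 -= 2·r0 → [0,-6,1,0]
  r3 -= 2·r0 → [0,-6,-2,-2]
  r2 -= 3·r1 → [0,0,1,0]
  r3 -= 3·r1 → [0,0,-2,-2]
  r3 -= -2·r2 → [0,0,0,-2]

L=[[1,0,0,0],[-1,1,0,0],[2,3,1,0],[2,3,-2,1]] U=[[-3,3,-1,-1],[0,-2,0,0],[0,0,1,0],[0,0,0,-2]]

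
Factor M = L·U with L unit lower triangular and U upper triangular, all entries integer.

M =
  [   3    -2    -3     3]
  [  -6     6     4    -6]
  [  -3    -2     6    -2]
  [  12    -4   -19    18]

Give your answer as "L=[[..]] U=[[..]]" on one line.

L=[[1,0,0,0],[-2,1,0,0],[-1,-2,1,0],[4,2,3,1]] U=[[3,-2,-3,3],[0,2,-2,0],[0,0,-1,1],[0,0,0,3]]

  row1 -= -2·row0 → [0,2,-2,0]
  row2 -= -1·row0 → [0,-4,3,1]
  row3 -= 4·row0 → [0,4,-7,6]
  row2 -= -2·row1 → [0,0,-1,1]
  row3 -= 2·row1 → [0,0,-3,6]
  row3 -= 3·row2 → [0,0,0,3]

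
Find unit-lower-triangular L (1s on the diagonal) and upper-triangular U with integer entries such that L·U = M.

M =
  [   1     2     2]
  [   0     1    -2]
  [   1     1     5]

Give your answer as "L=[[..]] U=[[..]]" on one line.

L=[[1,0,0],[0,1,0],[1,-1,1]] U=[[1,2,2],[0,1,-2],[0,0,1]]

  r1 -= 0·r0 → [0,1,-2]
  r2 -= 1·r0 → [0,-1,3]
  r2 -= -1·r1 → [0,0,1]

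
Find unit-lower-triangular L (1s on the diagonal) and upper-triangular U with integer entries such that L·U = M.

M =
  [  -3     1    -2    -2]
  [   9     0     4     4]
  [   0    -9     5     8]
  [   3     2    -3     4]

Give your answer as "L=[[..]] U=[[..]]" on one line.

L=[[1,0,0,0],[-3,1,0,0],[0,-3,1,0],[-1,1,3,1]] U=[[-3,1,-2,-2],[0,3,-2,-2],[0,0,-1,2],[0,0,0,-2]]

  r1 -= -3·r0 → [0,3,-2,-2]
  r2 -= 0·r0 → [0,-9,5,8]
  r3 -= -1·r0 → [0,3,-5,2]
  r2 -= -3·r1 → [0,0,-1,2]
  r3 -= 1·r1 → [0,0,-3,4]
  r3 -= 3·r2 → [0,0,0,-2]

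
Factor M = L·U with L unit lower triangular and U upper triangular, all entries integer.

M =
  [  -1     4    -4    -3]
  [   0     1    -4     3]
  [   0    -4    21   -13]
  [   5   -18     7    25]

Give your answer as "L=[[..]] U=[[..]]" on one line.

  row1 -= 0·row0 → [0,1,-4,3]
  row2 -= 0·row0 → [0,-4,21,-13]
  row3 -= -5·row0 → [0,2,-13,10]
  row2 -= -4·row1 → [0,0,5,-1]
  row3 -= 2·row1 → [0,0,-5,4]
  row3 -= -1·row2 → [0,0,0,3]

L=[[1,0,0,0],[0,1,0,0],[0,-4,1,0],[-5,2,-1,1]] U=[[-1,4,-4,-3],[0,1,-4,3],[0,0,5,-1],[0,0,0,3]]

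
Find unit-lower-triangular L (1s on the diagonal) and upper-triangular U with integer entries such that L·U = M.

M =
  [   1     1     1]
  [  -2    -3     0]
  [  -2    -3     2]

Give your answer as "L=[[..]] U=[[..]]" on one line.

  R1 -= -2·R0 → [0,-1,2]
  R2 -= -2·R0 → [0,-1,4]
  R2 -= 1·R1 → [0,0,2]

L=[[1,0,0],[-2,1,0],[-2,1,1]] U=[[1,1,1],[0,-1,2],[0,0,2]]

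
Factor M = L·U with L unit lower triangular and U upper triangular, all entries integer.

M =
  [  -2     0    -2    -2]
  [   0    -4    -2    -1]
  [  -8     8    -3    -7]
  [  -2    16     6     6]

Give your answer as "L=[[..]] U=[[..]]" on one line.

  row1 -= 0·row0 → [0,-4,-2,-1]
  row2 -= 4·row0 → [0,8,5,1]
  row3 -= 1·row0 → [0,16,8,8]
  row2 -= -2·row1 → [0,0,1,-1]
  row3 -= -4·row1 → [0,0,0,4]
  row3 -= 0·row2 → [0,0,0,4]

L=[[1,0,0,0],[0,1,0,0],[4,-2,1,0],[1,-4,0,1]] U=[[-2,0,-2,-2],[0,-4,-2,-1],[0,0,1,-1],[0,0,0,4]]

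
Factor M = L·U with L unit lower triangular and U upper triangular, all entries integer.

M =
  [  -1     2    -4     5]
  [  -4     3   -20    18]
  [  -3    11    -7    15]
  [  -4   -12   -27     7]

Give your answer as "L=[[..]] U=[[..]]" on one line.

  R1 -= 4·R0 → [0,-5,-4,-2]
  R2 -= 3·R0 → [0,5,5,0]
  R3 -= 4·R0 → [0,-20,-11,-13]
  R2 -= -1·R1 → [0,0,1,-2]
  R3 -= 4·R1 → [0,0,5,-5]
  R3 -= 5·R2 → [0,0,0,5]

L=[[1,0,0,0],[4,1,0,0],[3,-1,1,0],[4,4,5,1]] U=[[-1,2,-4,5],[0,-5,-4,-2],[0,0,1,-2],[0,0,0,5]]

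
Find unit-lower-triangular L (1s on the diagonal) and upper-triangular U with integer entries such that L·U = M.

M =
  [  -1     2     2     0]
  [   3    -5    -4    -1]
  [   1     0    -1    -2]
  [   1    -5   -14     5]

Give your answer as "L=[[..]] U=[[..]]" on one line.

  row1 -= -3·row0 → [0,1,2,-1]
  row2 -= -1·row0 → [0,2,1,-2]
  row3 -= -1·row0 → [0,-3,-12,5]
  row2 -= 2·row1 → [0,0,-3,0]
  row3 -= -3·row1 → [0,0,-6,2]
  row3 -= 2·row2 → [0,0,0,2]

L=[[1,0,0,0],[-3,1,0,0],[-1,2,1,0],[-1,-3,2,1]] U=[[-1,2,2,0],[0,1,2,-1],[0,0,-3,0],[0,0,0,2]]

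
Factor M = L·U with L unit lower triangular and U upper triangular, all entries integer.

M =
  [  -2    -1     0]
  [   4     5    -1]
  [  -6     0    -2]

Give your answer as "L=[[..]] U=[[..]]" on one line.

L=[[1,0,0],[-2,1,0],[3,1,1]] U=[[-2,-1,0],[0,3,-1],[0,0,-1]]

  row1 -= -2·row0 → [0,3,-1]
  row2 -= 3·row0 → [0,3,-2]
  row2 -= 1·row1 → [0,0,-1]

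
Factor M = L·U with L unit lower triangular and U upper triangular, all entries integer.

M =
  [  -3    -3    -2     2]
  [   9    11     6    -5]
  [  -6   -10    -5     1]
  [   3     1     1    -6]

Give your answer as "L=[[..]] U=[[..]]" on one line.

  R1 -= -3·R0 → [0,2,0,1]
  R2 -= 2·R0 → [0,-4,-1,-3]
  R3 -= -1·R0 → [0,-2,-1,-4]
  R2 -= -2·R1 → [0,0,-1,-1]
  R3 -= -1·R1 → [0,0,-1,-3]
  R3 -= 1·R2 → [0,0,0,-2]

L=[[1,0,0,0],[-3,1,0,0],[2,-2,1,0],[-1,-1,1,1]] U=[[-3,-3,-2,2],[0,2,0,1],[0,0,-1,-1],[0,0,0,-2]]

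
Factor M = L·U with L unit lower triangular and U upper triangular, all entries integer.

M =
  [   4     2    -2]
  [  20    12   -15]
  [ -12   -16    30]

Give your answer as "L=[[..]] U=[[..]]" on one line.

  r1 -= 5·r0 → [0,2,-5]
  r2 -= -3·r0 → [0,-10,24]
  r2 -= -5·r1 → [0,0,-1]

L=[[1,0,0],[5,1,0],[-3,-5,1]] U=[[4,2,-2],[0,2,-5],[0,0,-1]]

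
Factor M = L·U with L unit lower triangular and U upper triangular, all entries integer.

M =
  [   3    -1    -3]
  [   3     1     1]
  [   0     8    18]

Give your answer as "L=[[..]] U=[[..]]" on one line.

L=[[1,0,0],[1,1,0],[0,4,1]] U=[[3,-1,-3],[0,2,4],[0,0,2]]

  R1 -= 1·R0 → [0,2,4]
  R2 -= 0·R0 → [0,8,18]
  R2 -= 4·R1 → [0,0,2]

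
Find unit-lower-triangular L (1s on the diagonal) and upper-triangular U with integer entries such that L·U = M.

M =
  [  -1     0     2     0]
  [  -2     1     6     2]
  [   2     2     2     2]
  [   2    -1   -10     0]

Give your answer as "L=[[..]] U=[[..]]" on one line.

L=[[1,0,0,0],[2,1,0,0],[-2,2,1,0],[-2,-1,-2,1]] U=[[-1,0,2,0],[0,1,2,2],[0,0,2,-2],[0,0,0,-2]]

  r1 -= 2·r0 → [0,1,2,2]
  r2 -= -2·r0 → [0,2,6,2]
  r3 -= -2·r0 → [0,-1,-6,0]
  r2 -= 2·r1 → [0,0,2,-2]
  r3 -= -1·r1 → [0,0,-4,2]
  r3 -= -2·r2 → [0,0,0,-2]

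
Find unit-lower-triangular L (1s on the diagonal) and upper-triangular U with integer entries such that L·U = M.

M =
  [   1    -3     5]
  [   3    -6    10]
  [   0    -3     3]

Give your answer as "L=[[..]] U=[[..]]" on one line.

L=[[1,0,0],[3,1,0],[0,-1,1]] U=[[1,-3,5],[0,3,-5],[0,0,-2]]

  row1 -= 3·row0 → [0,3,-5]
  row2 -= 0·row0 → [0,-3,3]
  row2 -= -1·row1 → [0,0,-2]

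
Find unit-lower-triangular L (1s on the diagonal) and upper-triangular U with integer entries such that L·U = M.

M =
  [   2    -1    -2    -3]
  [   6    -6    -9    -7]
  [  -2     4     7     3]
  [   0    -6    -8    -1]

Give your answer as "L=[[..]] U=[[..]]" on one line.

  row1 -= 3·row0 → [0,-3,-3,2]
  row2 -= -1·row0 → [0,3,5,0]
  row3 -= 0·row0 → [0,-6,-8,-1]
  row2 -= -1·row1 → [0,0,2,2]
  row3 -= 2·row1 → [0,0,-2,-5]
  row3 -= -1·row2 → [0,0,0,-3]

L=[[1,0,0,0],[3,1,0,0],[-1,-1,1,0],[0,2,-1,1]] U=[[2,-1,-2,-3],[0,-3,-3,2],[0,0,2,2],[0,0,0,-3]]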